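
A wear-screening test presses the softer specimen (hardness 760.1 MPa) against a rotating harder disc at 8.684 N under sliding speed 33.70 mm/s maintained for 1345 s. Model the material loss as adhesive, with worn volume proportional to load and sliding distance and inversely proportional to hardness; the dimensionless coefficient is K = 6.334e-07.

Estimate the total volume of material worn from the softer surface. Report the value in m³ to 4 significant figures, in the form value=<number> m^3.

Each operation maintains full float precision. Intermediates are printed rounded — a lone final rounding: 4 significant digits.
Convert: Sliding speed v = 33.70 mm/s = 0.03370 m/s. Distance covered L = v·t = 0.03370 m/s × 1345 s = 45.33 m.
Convert: Hardness H = 760.1 MPa = 7.601e+08 Pa.
Restated in SI base units: W = 8.684 N, H = 7.601e+08 Pa, K = 6.334e-07.
Worn volume V = K·W·L/H = 6.334e-07 · 8.684 · 45.33 / 7.601e+08 = 3.280e-13 m³.

value=3.280e-13 m^3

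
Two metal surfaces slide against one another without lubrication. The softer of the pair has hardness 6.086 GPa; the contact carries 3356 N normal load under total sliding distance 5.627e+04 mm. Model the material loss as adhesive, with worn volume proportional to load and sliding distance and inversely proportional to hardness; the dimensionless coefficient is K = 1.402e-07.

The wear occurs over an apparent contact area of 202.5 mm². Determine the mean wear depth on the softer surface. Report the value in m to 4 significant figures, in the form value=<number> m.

The algebra keeps full float precision, and intermediates are displayed rounded. Rounded just once, at 4 significant figures.
Sliding distance L = 5.627e+04 mm = 56.27 m.
Hardness H = 6.086 GPa = 6.086e+09 Pa.
Contact area A = 202.5 mm² = 2.025e-04 m².
Collected in SI base units: W = 3356 N, H = 6.086e+09 Pa, K = 1.402e-07.
Worn volume V = K·W·L/H = 1.402e-07 · 3356 · 56.27 / 6.086e+09 = 4.350e-12 m³.
Depth of wear h = V/A = 4.350e-12 / 2.025e-04 = 2.148e-08 m.

value=2.148e-08 m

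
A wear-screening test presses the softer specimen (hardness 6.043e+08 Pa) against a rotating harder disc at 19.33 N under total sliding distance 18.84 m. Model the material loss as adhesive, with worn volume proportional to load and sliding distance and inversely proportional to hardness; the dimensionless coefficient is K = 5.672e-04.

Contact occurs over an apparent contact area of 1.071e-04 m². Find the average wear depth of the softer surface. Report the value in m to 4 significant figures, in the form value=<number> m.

All arithmetic carries full float precision; intermediate values appear rounded. Rounded once at the end: four significant figures.
Restated in SI base units: W = 19.33 N, H = 6.043e+08 Pa, K = 5.672e-04.
The Archard volume V = K·W·L/H = 5.672e-04 · 19.33 · 18.84 / 6.043e+08 = 3.418e-10 m³.
Average depth h = V/A = 3.418e-10 / 1.071e-04 = 3.192e-06 m.

value=3.192e-06 m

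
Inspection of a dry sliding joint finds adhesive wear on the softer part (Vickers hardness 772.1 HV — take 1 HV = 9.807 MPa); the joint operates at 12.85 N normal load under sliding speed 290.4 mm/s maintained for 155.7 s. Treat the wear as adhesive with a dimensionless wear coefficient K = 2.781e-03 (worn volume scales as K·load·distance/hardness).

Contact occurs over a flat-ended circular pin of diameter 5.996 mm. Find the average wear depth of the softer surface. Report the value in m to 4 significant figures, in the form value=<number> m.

The computation maintains full precision — intermediates are displayed rounded, and a lone final rounding, at 4 significant figures.
Convert: Sliding speed v = 290.4 mm/s = 0.2904 m/s. The distance L = v·t = 0.2904 m/s × 155.7 s = 45.22 m.
Convert: Hardness H = 772.1 HV × 9.807 MPa/HV = 7572 MPa = 7.572e+09 Pa.
Convert: Pin diameter d = 5.996 mm = 0.005996 m. Contact area A = π·d²/4 = π·(0.005996 m)²/4 = 2.824e-05 m².
Collected in SI base units: W = 12.85 N, H = 7.572e+09 Pa, K = 2.781e-03.
Archard volume V = K·W·L/H = 2.781e-03 · 12.85 · 45.22 / 7.572e+09 = 2.134e-10 m³.
Wear depth h = V/A = 2.134e-10 / 2.824e-05 = 7.557e-06 m.

value=7.557e-06 m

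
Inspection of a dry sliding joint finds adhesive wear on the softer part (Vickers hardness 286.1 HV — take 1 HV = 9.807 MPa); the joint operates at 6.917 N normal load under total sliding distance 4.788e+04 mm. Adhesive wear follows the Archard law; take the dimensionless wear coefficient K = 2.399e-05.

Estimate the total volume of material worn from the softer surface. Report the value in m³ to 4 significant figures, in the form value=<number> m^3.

value=2.832e-12 m^3

The algebra keeps full float precision, and intermediate values are displayed rounded, and a single final rounding, at four significant figures.
Convert: Total distance L = 4.788e+04 mm = 47.88 m.
Convert: Hardness H = 286.1 HV × 9.807 MPa/HV = 2806 MPa = 2.806e+09 Pa.
SI base units throughout: W = 6.917 N, H = 2.806e+09 Pa, K = 2.399e-05.
Worn volume V = K·W·L/H = 2.399e-05 · 6.917 · 47.88 / 2.806e+09 = 2.832e-12 m³.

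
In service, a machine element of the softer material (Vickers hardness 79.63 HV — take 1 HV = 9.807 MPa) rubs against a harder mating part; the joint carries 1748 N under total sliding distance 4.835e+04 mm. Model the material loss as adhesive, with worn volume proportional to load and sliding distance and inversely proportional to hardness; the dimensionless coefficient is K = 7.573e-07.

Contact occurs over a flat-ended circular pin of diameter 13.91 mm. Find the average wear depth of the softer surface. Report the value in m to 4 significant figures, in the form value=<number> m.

value=5.393e-07 m

The intermediates appear rounded. All arithmetic carries exact precision, and rounded once at the end, at four significant digits.
Convert: The distance L = 4.835e+04 mm = 48.35 m.
Convert: Hardness H = 79.63 HV × 9.807 MPa/HV = 780.9 MPa = 7.809e+08 Pa.
Convert: Pin diameter d = 13.91 mm = 0.01391 m. Contact area A = π·d²/4 = π·(0.01391 m)²/4 = 1.520e-04 m².
Expressed in SI base units: W = 1748 N, H = 7.809e+08 Pa, K = 7.573e-07.
The Archard volume V = K·W·L/H = 7.573e-07 · 1748 · 48.35 / 7.809e+08 = 8.196e-11 m³.
Depth of wear h = V/A = 8.196e-11 / 1.520e-04 = 5.393e-07 m.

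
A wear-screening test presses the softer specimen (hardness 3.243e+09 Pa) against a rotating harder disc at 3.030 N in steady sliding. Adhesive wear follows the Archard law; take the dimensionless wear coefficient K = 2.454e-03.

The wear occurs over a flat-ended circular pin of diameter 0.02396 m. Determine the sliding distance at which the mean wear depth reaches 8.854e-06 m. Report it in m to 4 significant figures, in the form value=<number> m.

Intermediate values are printed rounded. The computation runs at full float precision — rounded just once to 4 significant digits.
Convert: Contact area A = π·d²/4 = π·(0.02396 m)²/4 = 4.509e-04 m².
In SI base units: W = 3.030 N, H = 3.243e+09 Pa, K = 2.454e-03.
Volume at the limit: V_lim = h_lim·A = 8.854e-06 · 4.509e-04 = 3.992e-09 m³.
Sliding life L = V_lim·H/(K·W) = 3.992e-09 · 3.243e+09 / (2.454e-03 · 3.030) = 1741 m.

value=1741 m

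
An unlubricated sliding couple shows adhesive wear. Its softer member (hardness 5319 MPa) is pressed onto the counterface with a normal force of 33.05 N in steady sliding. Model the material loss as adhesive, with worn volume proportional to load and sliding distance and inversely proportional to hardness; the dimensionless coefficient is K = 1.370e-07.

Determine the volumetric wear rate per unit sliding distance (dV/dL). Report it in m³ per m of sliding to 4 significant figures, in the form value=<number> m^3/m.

value=8.513e-16 m^3/m

Quoted intermediates are rounded, and each operation holds exact precision. Rounded once at the end, at four significant figures.
Convert: Hardness H = 5319 MPa = 5.319e+09 Pa.
Expressed in SI base units: W = 33.05 N, H = 5.319e+09 Pa, K = 1.370e-07.
Volumetric rate dV/dL = K·W/H (independent of L): 1.370e-07 · 33.05 / 5.319e+09 = 8.513e-16 m³/m.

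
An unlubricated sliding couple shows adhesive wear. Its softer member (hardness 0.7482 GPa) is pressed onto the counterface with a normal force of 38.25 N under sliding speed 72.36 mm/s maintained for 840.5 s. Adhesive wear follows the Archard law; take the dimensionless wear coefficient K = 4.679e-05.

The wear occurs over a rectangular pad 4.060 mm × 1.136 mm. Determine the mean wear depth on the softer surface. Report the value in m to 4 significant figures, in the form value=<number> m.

Shown intermediates are rounded, and the algebra maintains exact precision — one last rounding to 4 significant figures.
Sliding speed v = 72.36 mm/s = 0.07236 m/s. Path length L = v·t = 0.07236 m/s × 840.5 s = 60.82 m.
Hardness H = 0.7482 GPa = 7.482e+08 Pa.
Pad sides 4.060 mm × 1.136 mm = 0.004060 m × 0.001136 m. Contact area A = 0.004060 m × 0.001136 m = 4.612e-06 m².
Restated in SI base units: W = 38.25 N, H = 7.482e+08 Pa, K = 4.679e-05.
Wear volume V = K·W·L/H = 4.679e-05 · 38.25 · 60.82 / 7.482e+08 = 1.455e-10 m³.
Mean wear depth h = V/A = 1.455e-10 / 4.612e-06 = 3.154e-05 m.

value=3.154e-05 m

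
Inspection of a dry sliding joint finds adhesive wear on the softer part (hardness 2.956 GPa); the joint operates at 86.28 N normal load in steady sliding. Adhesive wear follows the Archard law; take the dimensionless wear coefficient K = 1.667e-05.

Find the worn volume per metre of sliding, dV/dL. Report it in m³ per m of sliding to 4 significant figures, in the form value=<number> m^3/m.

Displayed values are rounded; all working math runs at full float precision; rounded just once, at four significant figures.
Convert: Hardness H = 2.956 GPa = 2.956e+09 Pa.
Collected in SI base units: W = 86.28 N, H = 2.956e+09 Pa, K = 1.667e-05.
Wear rate dV/dL = K·W/H (no L dependence): 1.667e-05 · 86.28 / 2.956e+09 = 4.866e-13 m³/m.

value=4.866e-13 m^3/m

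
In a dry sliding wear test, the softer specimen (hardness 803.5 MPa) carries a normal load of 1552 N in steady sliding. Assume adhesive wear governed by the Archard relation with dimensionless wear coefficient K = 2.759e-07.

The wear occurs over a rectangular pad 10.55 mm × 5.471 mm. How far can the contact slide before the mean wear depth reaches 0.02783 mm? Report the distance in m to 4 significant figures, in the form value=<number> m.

The algebra holds full precision, and intermediates are printed rounded, and rounded once at the end, at 4 significant figures.
Hardness H = 803.5 MPa = 8.035e+08 Pa.
Pad sides 10.55 mm × 5.471 mm = 0.01055 m × 0.005471 m. Contact area A = 0.01055 m × 0.005471 m = 5.772e-05 m².
Depth limit h_lim = 0.02783 mm = 2.783e-05 m.
Working in SI base units: W = 1552 N, H = 8.035e+08 Pa, K = 2.759e-07.
Allowed volume V_lim = h_lim·A = 2.783e-05 · 5.772e-05 = 1.606e-09 m³.
Life L = V_lim·H/(K·W) = 1.606e-09 · 8.035e+08 / (2.759e-07 · 1552) = 3014 m.

value=3014 m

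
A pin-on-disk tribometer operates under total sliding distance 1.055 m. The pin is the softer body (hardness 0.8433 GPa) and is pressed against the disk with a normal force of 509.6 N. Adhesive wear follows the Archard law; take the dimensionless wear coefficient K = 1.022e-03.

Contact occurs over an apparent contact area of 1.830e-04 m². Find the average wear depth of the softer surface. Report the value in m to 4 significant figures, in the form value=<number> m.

Intermediate values appear rounded, and the algebra runs at full float precision. Rounded once at the end: 4 significant digits.
Hardness H = 0.8433 GPa = 8.433e+08 Pa.
SI base units throughout: W = 509.6 N, H = 8.433e+08 Pa, K = 1.022e-03.
Wear volume V = K·W·L/H = 1.022e-03 · 509.6 · 1.055 / 8.433e+08 = 6.516e-10 m³.
Mean wear depth h = V/A = 6.516e-10 / 1.830e-04 = 3.560e-06 m.

value=3.560e-06 m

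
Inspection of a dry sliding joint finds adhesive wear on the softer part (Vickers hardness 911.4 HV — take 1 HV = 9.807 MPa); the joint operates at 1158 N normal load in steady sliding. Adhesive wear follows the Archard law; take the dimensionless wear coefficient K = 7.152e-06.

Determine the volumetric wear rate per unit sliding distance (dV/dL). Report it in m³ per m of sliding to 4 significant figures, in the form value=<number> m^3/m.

value=9.266e-13 m^3/m

Intermediates appear rounded — all arithmetic maintains full float precision — rounded once at the end to four significant figures.
Convert: Hardness H = 911.4 HV × 9.807 MPa/HV = 8938 MPa = 8.938e+09 Pa.
Restated in SI base units: W = 1158 N, H = 8.938e+09 Pa, K = 7.152e-06.
Rate of wear dV/dL = K·W/H — distance-free: 7.152e-06 · 1158 / 8.938e+09 = 9.266e-13 m³/m.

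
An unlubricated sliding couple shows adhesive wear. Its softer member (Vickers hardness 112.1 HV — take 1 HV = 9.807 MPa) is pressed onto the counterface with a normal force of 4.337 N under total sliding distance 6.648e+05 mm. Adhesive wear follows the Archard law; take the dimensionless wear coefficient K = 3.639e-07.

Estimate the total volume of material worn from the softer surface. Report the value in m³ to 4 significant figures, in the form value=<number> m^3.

The intermediates appear rounded. The computation keeps exact precision; a lone final rounding: 4 significant figures.
Path length L = 6.648e+05 mm = 664.8 m.
Hardness H = 112.1 HV × 9.807 MPa/HV = 1099 MPa = 1.099e+09 Pa.
Restated in SI base units: W = 4.337 N, H = 1.099e+09 Pa, K = 3.639e-07.
Apply Archard: V = K·W·L/H = 3.639e-07 · 4.337 · 664.8 / 1.099e+09 = 9.544e-13 m³.

value=9.544e-13 m^3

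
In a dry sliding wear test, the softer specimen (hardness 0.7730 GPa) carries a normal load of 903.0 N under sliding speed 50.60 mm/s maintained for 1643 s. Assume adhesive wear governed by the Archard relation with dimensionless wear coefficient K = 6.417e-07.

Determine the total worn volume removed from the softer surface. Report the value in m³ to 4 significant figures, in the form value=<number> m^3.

The algebra maintains full float precision; quoted intermediates are rounded. Rounded just once, at 4 significant figures.
Convert: Sliding speed v = 50.60 mm/s = 0.05060 m/s. Path length L = v·t = 0.05060 m/s × 1643 s = 83.14 m.
Convert: Hardness H = 0.7730 GPa = 7.730e+08 Pa.
In SI base units, W = 903.0 N, H = 7.730e+08 Pa, K = 6.417e-07.
By Archard's law, V = K·W·L/H = 6.417e-07 · 903.0 · 83.14 / 7.730e+08 = 6.232e-11 m³.

value=6.232e-11 m^3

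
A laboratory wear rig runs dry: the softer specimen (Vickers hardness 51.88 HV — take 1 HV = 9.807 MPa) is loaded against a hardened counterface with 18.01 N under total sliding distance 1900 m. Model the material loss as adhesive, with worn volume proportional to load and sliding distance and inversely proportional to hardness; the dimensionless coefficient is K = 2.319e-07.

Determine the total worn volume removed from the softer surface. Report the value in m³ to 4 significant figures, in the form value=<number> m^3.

All arithmetic holds full float precision, and intermediate values are displayed rounded — one last rounding: four significant digits.
Convert: Hardness H = 51.88 HV × 9.807 MPa/HV = 508.8 MPa = 5.088e+08 Pa.
In SI base units, W = 18.01 N, H = 5.088e+08 Pa, K = 2.319e-07.
Worn volume V = K·W·L/H = 2.319e-07 · 18.01 · 1900 / 5.088e+08 = 1.560e-11 m³.

value=1.560e-11 m^3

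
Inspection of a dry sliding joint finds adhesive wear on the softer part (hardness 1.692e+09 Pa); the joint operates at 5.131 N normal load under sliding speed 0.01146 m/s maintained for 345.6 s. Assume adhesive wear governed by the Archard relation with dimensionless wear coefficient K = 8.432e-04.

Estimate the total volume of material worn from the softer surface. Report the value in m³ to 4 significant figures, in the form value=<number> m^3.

value=1.013e-11 m^3

Every step holds exact precision. Intermediate values are shown rounded; one final rounding: four significant digits.
Convert: Distance L = v·t = 0.01146 m/s × 345.6 s = 3.961 m.
Collected in SI base units: W = 5.131 N, H = 1.692e+09 Pa, K = 8.432e-04.
Archard relation: V = K·W·L/H = 8.432e-04 · 5.131 · 3.961 / 1.692e+09 = 1.013e-11 m³.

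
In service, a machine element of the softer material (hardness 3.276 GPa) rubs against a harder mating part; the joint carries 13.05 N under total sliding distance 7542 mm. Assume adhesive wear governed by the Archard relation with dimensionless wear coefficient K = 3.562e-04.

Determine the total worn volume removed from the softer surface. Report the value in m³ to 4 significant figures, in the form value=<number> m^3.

value=1.070e-11 m^3

Printed values are rounded. All working math maintains full float precision. Rounded just once: 4 significant digits.
The distance L = 7542 mm = 7.542 m.
Hardness H = 3.276 GPa = 3.276e+09 Pa.
As SI base values: W = 13.05 N, H = 3.276e+09 Pa, K = 3.562e-04.
Wear volume V = K·W·L/H = 3.562e-04 · 13.05 · 7.542 / 3.276e+09 = 1.070e-11 m³.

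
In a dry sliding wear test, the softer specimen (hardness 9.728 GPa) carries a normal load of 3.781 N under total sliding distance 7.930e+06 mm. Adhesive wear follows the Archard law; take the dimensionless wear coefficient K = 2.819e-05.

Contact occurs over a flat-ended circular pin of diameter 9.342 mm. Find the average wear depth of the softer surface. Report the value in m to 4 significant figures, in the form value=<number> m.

The intermediates are printed rounded, and the algebra runs at exact precision; a single final rounding, at four significant figures.
Distance covered L = 7.930e+06 mm = 7930 m.
Hardness H = 9.728 GPa = 9.728e+09 Pa.
Pin diameter d = 9.342 mm = 0.009342 m. Contact area A = π·d²/4 = π·(0.009342 m)²/4 = 6.854e-05 m².
In SI base units, W = 3.781 N, H = 9.728e+09 Pa, K = 2.819e-05.
Apply Archard: V = K·W·L/H = 2.819e-05 · 3.781 · 7930 / 9.728e+09 = 8.689e-11 m³.
Wear depth h = V/A = 8.689e-11 / 6.854e-05 = 1.268e-06 m.

value=1.268e-06 m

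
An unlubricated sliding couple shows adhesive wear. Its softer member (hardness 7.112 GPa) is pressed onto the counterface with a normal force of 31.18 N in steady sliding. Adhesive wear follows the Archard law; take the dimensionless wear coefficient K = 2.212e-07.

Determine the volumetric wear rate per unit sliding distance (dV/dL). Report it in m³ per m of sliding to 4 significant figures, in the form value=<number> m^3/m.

The computation maintains exact precision. The intermediates are displayed rounded. Rounded just once, at 4 significant digits.
Convert: Hardness H = 7.112 GPa = 7.112e+09 Pa.
In SI base units: W = 31.18 N, H = 7.112e+09 Pa, K = 2.212e-07.
The wear rate dV/dL = K·W/H, per unit distance: 2.212e-07 · 31.18 / 7.112e+09 = 9.698e-16 m³/m.

value=9.698e-16 m^3/m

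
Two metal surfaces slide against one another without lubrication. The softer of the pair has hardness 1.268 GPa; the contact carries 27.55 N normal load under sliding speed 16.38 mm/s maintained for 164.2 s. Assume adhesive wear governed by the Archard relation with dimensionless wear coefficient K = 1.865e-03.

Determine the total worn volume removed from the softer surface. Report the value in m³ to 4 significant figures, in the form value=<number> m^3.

value=1.090e-10 m^3

Intermediate values are displayed rounded, and the computation keeps full precision; a single final rounding to 4 significant figures.
Sliding speed v = 16.38 mm/s = 0.01638 m/s. Sliding distance L = v·t = 0.01638 m/s × 164.2 s = 2.690 m.
Hardness H = 1.268 GPa = 1.268e+09 Pa.
As SI base values: W = 27.55 N, H = 1.268e+09 Pa, K = 1.865e-03.
Archard volume V = K·W·L/H = 1.865e-03 · 27.55 · 2.690 / 1.268e+09 = 1.090e-10 m³.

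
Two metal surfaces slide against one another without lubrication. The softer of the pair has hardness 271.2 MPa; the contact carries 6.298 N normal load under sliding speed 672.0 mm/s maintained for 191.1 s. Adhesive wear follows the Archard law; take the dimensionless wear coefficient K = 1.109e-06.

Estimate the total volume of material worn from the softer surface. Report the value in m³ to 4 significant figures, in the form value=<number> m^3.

value=3.307e-12 m^3

All working math holds full precision — intermediate values are printed rounded, and rounded once at the end, at 4 significant digits.
Convert: Sliding speed v = 672.0 mm/s = 0.6720 m/s. Distance covered L = v·t = 0.6720 m/s × 191.1 s = 128.4 m.
Convert: Hardness H = 271.2 MPa = 2.712e+08 Pa.
In SI base units, W = 6.298 N, H = 2.712e+08 Pa, K = 1.109e-06.
By Archard's law, V = K·W·L/H = 1.109e-06 · 6.298 · 128.4 / 2.712e+08 = 3.307e-12 m³.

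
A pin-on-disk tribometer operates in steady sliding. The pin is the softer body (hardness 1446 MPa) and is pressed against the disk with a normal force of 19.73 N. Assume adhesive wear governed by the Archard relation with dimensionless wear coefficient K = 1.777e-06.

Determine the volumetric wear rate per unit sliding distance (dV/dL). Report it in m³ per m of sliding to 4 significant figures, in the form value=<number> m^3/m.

The intermediates are shown rounded, and all working math carries exact precision, and one last rounding, at four significant digits.
Convert: Hardness H = 1446 MPa = 1.446e+09 Pa.
Expressed in SI base units: W = 19.73 N, H = 1.446e+09 Pa, K = 1.777e-06.
Wear rate dV/dL = K·W/H — distance-free: 1.777e-06 · 19.73 / 1.446e+09 = 2.425e-14 m³/m.

value=2.425e-14 m^3/m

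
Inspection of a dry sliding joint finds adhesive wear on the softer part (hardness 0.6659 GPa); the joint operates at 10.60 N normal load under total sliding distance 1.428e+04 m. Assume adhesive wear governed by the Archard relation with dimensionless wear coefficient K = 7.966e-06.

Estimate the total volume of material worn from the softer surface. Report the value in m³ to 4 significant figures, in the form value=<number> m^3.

value=1.811e-09 m^3

The computation runs at full precision — intermediate values are displayed rounded — one final rounding: 4 significant digits.
Hardness H = 0.6659 GPa = 6.659e+08 Pa.
Expressed in SI base units: W = 10.60 N, H = 6.659e+08 Pa, K = 7.966e-06.
Archard relation: V = K·W·L/H = 7.966e-06 · 10.60 · 1.428e+04 / 6.659e+08 = 1.811e-09 m³.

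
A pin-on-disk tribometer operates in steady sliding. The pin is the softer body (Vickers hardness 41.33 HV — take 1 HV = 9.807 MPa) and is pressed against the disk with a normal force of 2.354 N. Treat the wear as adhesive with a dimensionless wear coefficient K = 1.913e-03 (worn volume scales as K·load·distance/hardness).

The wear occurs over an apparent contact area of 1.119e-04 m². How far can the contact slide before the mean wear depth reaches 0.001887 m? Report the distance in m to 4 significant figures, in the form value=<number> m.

value=1.901e+04 m

The algebra maintains exact precision. Printed values are rounded; rounded once at the end: 4 significant figures.
Hardness H = 41.33 HV × 9.807 MPa/HV = 405.3 MPa = 4.053e+08 Pa.
SI base units throughout: W = 2.354 N, H = 4.053e+08 Pa, K = 1.913e-03.
Limit volume V_lim = h_lim·A = 0.001887 · 1.119e-04 = 2.112e-07 m³.
Thus life L = V_lim·H/(K·W) = 2.112e-07 · 4.053e+08 / (1.913e-03 · 2.354) = 1.901e+04 m.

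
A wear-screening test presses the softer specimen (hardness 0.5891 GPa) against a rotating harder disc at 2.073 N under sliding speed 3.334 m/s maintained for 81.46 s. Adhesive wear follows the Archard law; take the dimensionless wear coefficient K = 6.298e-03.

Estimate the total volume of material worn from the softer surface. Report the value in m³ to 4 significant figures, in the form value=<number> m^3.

Intermediates are printed rounded. Every step maintains exact precision — rounded just once to 4 significant figures.
Sliding distance L = v·t = 3.334 m/s × 81.46 s = 271.6 m.
Hardness H = 0.5891 GPa = 5.891e+08 Pa.
Working in SI base units: W = 2.073 N, H = 5.891e+08 Pa, K = 6.298e-03.
The Archard volume V = K·W·L/H = 6.298e-03 · 2.073 · 271.6 / 5.891e+08 = 6.019e-09 m³.

value=6.019e-09 m^3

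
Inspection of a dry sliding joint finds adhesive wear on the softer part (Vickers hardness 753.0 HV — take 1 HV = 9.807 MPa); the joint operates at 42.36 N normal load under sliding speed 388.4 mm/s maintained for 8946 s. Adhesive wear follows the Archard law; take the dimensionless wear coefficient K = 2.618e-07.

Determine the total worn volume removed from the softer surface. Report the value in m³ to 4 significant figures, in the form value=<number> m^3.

value=5.218e-12 m^3

The algebra maintains full precision — intermediate values appear rounded, and a lone final rounding, at 4 significant figures.
Convert: Sliding speed v = 388.4 mm/s = 0.3884 m/s. Sliding distance L = v·t = 0.3884 m/s × 8946 s = 3475 m.
Convert: Hardness H = 753.0 HV × 9.807 MPa/HV = 7385 MPa = 7.385e+09 Pa.
In SI base units, W = 42.36 N, H = 7.385e+09 Pa, K = 2.618e-07.
Volume removed: V = K·W·L/H = 2.618e-07 · 42.36 · 3475 / 7.385e+09 = 5.218e-12 m³.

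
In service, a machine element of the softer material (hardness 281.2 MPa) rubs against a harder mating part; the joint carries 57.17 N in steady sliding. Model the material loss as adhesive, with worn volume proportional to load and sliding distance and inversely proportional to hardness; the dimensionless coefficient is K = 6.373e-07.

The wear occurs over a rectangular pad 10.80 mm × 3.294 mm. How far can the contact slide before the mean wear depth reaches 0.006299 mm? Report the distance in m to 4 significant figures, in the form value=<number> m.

All arithmetic runs at full precision. The intermediates are shown rounded, and rounded just once: four significant digits.
Convert: Hardness H = 281.2 MPa = 2.812e+08 Pa.
Convert: Pad sides 10.80 mm × 3.294 mm = 0.01080 m × 0.003294 m. Contact area A = 0.01080 m × 0.003294 m = 3.558e-05 m².
Convert: Depth limit h_lim = 0.006299 mm = 6.299e-06 m.
Expressed in SI base units: W = 57.17 N, H = 2.812e+08 Pa, K = 6.373e-07.
At the depth limit, V_lim = h_lim·A = 6.299e-06 · 3.558e-05 = 2.241e-10 m³.
Thus life L = V_lim·H/(K·W) = 2.241e-10 · 2.812e+08 / (6.373e-07 · 57.17) = 1730 m.

value=1730 m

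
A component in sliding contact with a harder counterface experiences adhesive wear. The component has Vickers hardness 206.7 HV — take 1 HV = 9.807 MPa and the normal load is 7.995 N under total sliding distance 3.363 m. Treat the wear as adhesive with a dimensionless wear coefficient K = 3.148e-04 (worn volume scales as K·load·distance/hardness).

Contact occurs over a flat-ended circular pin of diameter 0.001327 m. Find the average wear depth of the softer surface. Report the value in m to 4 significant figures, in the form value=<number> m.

Displayed values are rounded; each operation maintains full precision; one last rounding, at four significant figures.
Convert: Hardness H = 206.7 HV × 9.807 MPa/HV = 2027 MPa = 2.027e+09 Pa.
Convert: Contact area A = π·d²/4 = π·(0.001327 m)²/4 = 1.383e-06 m².
SI base units throughout: W = 7.995 N, H = 2.027e+09 Pa, K = 3.148e-04.
By Archard's law, V = K·W·L/H = 3.148e-04 · 7.995 · 3.363 / 2.027e+09 = 4.175e-12 m³.
Depth of wear h = V/A = 4.175e-12 / 1.383e-06 = 3.019e-06 m.

value=3.019e-06 m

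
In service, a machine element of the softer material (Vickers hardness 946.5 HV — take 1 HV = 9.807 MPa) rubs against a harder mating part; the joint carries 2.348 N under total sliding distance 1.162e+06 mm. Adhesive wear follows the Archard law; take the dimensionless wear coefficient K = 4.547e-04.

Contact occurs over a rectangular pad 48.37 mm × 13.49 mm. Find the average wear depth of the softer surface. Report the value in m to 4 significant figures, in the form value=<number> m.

value=2.048e-07 m

All arithmetic holds full precision; quoted intermediates are rounded — rounded once at the end, at four significant figures.
Distance L = 1.162e+06 mm = 1162 m.
Hardness H = 946.5 HV × 9.807 MPa/HV = 9282 MPa = 9.282e+09 Pa.
Pad sides 48.37 mm × 13.49 mm = 0.04837 m × 0.01349 m. Contact area A = 0.04837 m × 0.01349 m = 6.525e-04 m².
Restated in SI base units: W = 2.348 N, H = 9.282e+09 Pa, K = 4.547e-04.
Wear volume V = K·W·L/H = 4.547e-04 · 2.348 · 1162 / 9.282e+09 = 1.337e-10 m³.
Average depth h = V/A = 1.337e-10 / 6.525e-04 = 2.048e-07 m.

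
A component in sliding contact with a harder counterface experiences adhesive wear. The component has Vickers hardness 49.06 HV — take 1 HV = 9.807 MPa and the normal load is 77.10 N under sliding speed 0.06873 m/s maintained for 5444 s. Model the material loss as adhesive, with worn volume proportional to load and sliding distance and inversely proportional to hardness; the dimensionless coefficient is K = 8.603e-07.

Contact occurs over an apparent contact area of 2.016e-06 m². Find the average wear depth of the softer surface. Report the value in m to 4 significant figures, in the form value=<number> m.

Each operation runs at full precision, and shown intermediates are rounded; rounded once at the end to four significant digits.
Distance L = v·t = 0.06873 m/s × 5444 s = 374.2 m.
Hardness H = 49.06 HV × 9.807 MPa/HV = 481.1 MPa = 4.811e+08 Pa.
Restated in SI base units: W = 77.10 N, H = 4.811e+08 Pa, K = 8.603e-07.
The Archard volume V = K·W·L/H = 8.603e-07 · 77.10 · 374.2 / 4.811e+08 = 5.158e-11 m³.
Depth h = V/A = 5.158e-11 / 2.016e-06 = 2.559e-05 m.

value=2.559e-05 m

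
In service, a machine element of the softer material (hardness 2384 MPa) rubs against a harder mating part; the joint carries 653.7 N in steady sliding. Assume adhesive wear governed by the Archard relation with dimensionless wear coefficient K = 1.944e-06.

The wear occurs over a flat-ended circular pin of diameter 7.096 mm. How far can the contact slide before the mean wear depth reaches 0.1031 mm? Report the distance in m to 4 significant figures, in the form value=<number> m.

value=7649 m

Intermediates are shown rounded, and all working math keeps full float precision — one final rounding, at four significant figures.
Hardness H = 2384 MPa = 2.384e+09 Pa.
Pin diameter d = 7.096 mm = 0.007096 m. Contact area A = π·d²/4 = π·(0.007096 m)²/4 = 3.955e-05 m².
Depth limit h_lim = 0.1031 mm = 1.031e-04 m.
In SI base units, W = 653.7 N, H = 2.384e+09 Pa, K = 1.944e-06.
Wearable volume V_lim = h_lim·A = 1.031e-04 · 3.955e-05 = 4.077e-09 m³.
So the life L = V_lim·H/(K·W) = 4.077e-09 · 2.384e+09 / (1.944e-06 · 653.7) = 7649 m.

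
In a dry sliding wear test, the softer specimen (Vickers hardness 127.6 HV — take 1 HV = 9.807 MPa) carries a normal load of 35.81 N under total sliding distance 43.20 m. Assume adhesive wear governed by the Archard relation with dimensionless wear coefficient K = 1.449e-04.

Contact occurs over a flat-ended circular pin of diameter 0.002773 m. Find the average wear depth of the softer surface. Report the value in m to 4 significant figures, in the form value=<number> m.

value=2.966e-05 m

All working math carries full float precision; intermediate values are printed rounded; rounded once at the end to 4 significant digits.
Convert: Hardness H = 127.6 HV × 9.807 MPa/HV = 1251 MPa = 1.251e+09 Pa.
Convert: Contact area A = π·d²/4 = π·(0.002773 m)²/4 = 6.039e-06 m².
Restated in SI base units: W = 35.81 N, H = 1.251e+09 Pa, K = 1.449e-04.
Volume removed: V = K·W·L/H = 1.449e-04 · 35.81 · 43.20 / 1.251e+09 = 1.791e-10 m³.
Mean depth h = V/A = 1.791e-10 / 6.039e-06 = 2.966e-05 m.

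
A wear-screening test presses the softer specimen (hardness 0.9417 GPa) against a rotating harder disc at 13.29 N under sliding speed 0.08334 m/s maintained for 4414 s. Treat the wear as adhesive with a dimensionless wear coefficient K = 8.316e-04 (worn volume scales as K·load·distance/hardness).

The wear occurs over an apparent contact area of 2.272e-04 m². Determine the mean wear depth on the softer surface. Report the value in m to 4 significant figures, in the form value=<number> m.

All working math carries full float precision; the intermediates are displayed rounded; rounded once at the end to 4 significant figures.
Path length L = v·t = 0.08334 m/s × 4414 s = 367.9 m.
Hardness H = 0.9417 GPa = 9.417e+08 Pa.
Working in SI base units: W = 13.29 N, H = 9.417e+08 Pa, K = 8.316e-04.
By Archard's law, V = K·W·L/H = 8.316e-04 · 13.29 · 367.9 / 9.417e+08 = 4.317e-09 m³.
Depth of wear h = V/A = 4.317e-09 / 2.272e-04 = 1.900e-05 m.

value=1.900e-05 m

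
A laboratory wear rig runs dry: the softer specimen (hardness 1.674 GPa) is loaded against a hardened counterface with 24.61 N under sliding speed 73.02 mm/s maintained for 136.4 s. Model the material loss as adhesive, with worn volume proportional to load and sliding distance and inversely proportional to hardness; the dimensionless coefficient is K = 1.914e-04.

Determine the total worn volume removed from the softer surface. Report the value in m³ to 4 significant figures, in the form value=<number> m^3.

Every step keeps full float precision — intermediate values are shown rounded — a single final rounding, at 4 significant digits.
Convert: Sliding speed v = 73.02 mm/s = 0.07302 m/s. Path length L = v·t = 0.07302 m/s × 136.4 s = 9.960 m.
Convert: Hardness H = 1.674 GPa = 1.674e+09 Pa.
Expressed in SI base units: W = 24.61 N, H = 1.674e+09 Pa, K = 1.914e-04.
Wear volume V = K·W·L/H = 1.914e-04 · 24.61 · 9.960 / 1.674e+09 = 2.803e-11 m³.

value=2.803e-11 m^3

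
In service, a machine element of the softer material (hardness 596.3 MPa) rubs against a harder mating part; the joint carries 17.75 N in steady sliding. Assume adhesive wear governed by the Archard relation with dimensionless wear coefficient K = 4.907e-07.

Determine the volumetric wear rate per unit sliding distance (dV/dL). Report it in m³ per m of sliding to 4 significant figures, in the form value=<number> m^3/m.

The intermediates are displayed rounded, and the computation keeps exact precision — rounded just once: 4 significant digits.
Convert: Hardness H = 596.3 MPa = 5.963e+08 Pa.
In SI base units, W = 17.75 N, H = 5.963e+08 Pa, K = 4.907e-07.
The wear rate dV/dL = K·W/H, per unit distance: 4.907e-07 · 17.75 / 5.963e+08 = 1.461e-14 m³/m.

value=1.461e-14 m^3/m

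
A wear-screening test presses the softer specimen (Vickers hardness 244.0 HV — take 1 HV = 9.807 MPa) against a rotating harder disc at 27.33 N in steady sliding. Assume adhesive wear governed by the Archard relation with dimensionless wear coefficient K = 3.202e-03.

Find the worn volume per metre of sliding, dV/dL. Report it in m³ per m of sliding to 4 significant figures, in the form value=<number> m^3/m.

value=3.657e-11 m^3/m

All arithmetic keeps exact precision, and intermediate values are displayed rounded; a lone final rounding to 4 significant figures.
Hardness H = 244.0 HV × 9.807 MPa/HV = 2393 MPa = 2.393e+09 Pa.
Collected in SI base units: W = 27.33 N, H = 2.393e+09 Pa, K = 3.202e-03.
Wear rate dV/dL = K·W/H — distance-free: 3.202e-03 · 27.33 / 2.393e+09 = 3.657e-11 m³/m.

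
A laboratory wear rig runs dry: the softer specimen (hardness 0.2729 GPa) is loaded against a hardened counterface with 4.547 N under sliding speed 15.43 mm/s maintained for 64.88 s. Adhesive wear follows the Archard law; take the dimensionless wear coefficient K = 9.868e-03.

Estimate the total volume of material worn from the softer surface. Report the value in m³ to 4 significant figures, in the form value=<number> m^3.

Every step maintains exact precision — printed values are rounded. Rounded once at the end: four significant figures.
Convert: Sliding speed v = 15.43 mm/s = 0.01543 m/s. Distance covered L = v·t = 0.01543 m/s × 64.88 s = 1.001 m.
Convert: Hardness H = 0.2729 GPa = 2.729e+08 Pa.
Expressed in SI base units: W = 4.547 N, H = 2.729e+08 Pa, K = 9.868e-03.
Wear volume V = K·W·L/H = 9.868e-03 · 4.547 · 1.001 / 2.729e+08 = 1.646e-10 m³.

value=1.646e-10 m^3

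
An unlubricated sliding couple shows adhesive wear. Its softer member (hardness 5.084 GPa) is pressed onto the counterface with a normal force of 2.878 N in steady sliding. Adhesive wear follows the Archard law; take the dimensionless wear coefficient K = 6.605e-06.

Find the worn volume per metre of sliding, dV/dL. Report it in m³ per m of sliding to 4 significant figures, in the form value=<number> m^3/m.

value=3.739e-15 m^3/m

The computation maintains full float precision — intermediates are printed rounded. Rounded just once: four significant digits.
Convert: Hardness H = 5.084 GPa = 5.084e+09 Pa.
Collected in SI base units: W = 2.878 N, H = 5.084e+09 Pa, K = 6.605e-06.
Sliding wear rate dV/dL = K·W/H, so: 6.605e-06 · 2.878 / 5.084e+09 = 3.739e-15 m³/m.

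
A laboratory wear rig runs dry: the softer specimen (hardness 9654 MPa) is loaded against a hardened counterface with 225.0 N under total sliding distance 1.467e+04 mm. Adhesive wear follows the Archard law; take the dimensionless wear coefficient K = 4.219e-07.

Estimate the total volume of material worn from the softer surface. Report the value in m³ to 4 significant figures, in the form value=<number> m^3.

value=1.442e-13 m^3

Intermediate values appear rounded; every step runs at full precision; a lone final rounding to 4 significant figures.
Convert: Distance covered L = 1.467e+04 mm = 14.67 m.
Convert: Hardness H = 9654 MPa = 9.654e+09 Pa.
Expressed in SI base units: W = 225.0 N, H = 9.654e+09 Pa, K = 4.219e-07.
Volume removed: V = K·W·L/H = 4.219e-07 · 225.0 · 14.67 / 9.654e+09 = 1.442e-13 m³.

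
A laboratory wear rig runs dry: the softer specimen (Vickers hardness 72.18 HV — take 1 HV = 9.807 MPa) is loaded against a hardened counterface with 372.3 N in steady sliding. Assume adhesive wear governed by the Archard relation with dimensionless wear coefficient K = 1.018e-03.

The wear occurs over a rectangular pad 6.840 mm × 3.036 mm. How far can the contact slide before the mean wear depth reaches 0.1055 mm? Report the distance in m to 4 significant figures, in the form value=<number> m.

value=4.092 m

Intermediates are displayed rounded — the algebra runs at exact precision — a single final rounding to four significant digits.
Hardness H = 72.18 HV × 9.807 MPa/HV = 707.9 MPa = 7.079e+08 Pa.
Pad sides 6.840 mm × 3.036 mm = 0.006840 m × 0.003036 m. Contact area A = 0.006840 m × 0.003036 m = 2.077e-05 m².
Depth limit h_lim = 0.1055 mm = 1.055e-04 m.
Expressed in SI base units: W = 372.3 N, H = 7.079e+08 Pa, K = 1.018e-03.
At the depth limit, V_lim = h_lim·A = 1.055e-04 · 2.077e-05 = 2.191e-09 m³.
Inverting, life L = V_lim·H/(K·W) = 2.191e-09 · 7.079e+08 / (1.018e-03 · 372.3) = 4.092 m.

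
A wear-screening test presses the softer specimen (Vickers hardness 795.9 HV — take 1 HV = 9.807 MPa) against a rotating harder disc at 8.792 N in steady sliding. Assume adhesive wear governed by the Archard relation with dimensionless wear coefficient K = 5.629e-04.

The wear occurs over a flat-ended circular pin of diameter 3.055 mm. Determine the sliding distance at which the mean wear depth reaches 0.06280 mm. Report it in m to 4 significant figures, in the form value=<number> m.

value=726.0 m

The computation holds full precision; the intermediates appear rounded; rounded once at the end, at 4 significant figures.
Hardness H = 795.9 HV × 9.807 MPa/HV = 7805 MPa = 7.805e+09 Pa.
Pin diameter d = 3.055 mm = 0.003055 m. Contact area A = π·d²/4 = π·(0.003055 m)²/4 = 7.330e-06 m².
Depth limit h_lim = 0.06280 mm = 6.280e-05 m.
In SI base units, W = 8.792 N, H = 7.805e+09 Pa, K = 5.629e-04.
Limit volume V_lim = h_lim·A = 6.280e-05 · 7.330e-06 = 4.603e-10 m³.
Life L = V_lim·H/(K·W) = 4.603e-10 · 7.805e+09 / (5.629e-04 · 8.792) = 726.0 m.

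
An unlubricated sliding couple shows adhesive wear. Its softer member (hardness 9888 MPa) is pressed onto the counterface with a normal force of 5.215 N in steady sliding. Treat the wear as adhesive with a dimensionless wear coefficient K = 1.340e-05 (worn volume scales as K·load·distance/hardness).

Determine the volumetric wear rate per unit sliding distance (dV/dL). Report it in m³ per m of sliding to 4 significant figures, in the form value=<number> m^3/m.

value=7.067e-15 m^3/m

Intermediate values are printed rounded; all working math holds full float precision; rounded just once, at four significant digits.
Hardness H = 9888 MPa = 9.888e+09 Pa.
Expressed in SI base units: W = 5.215 N, H = 9.888e+09 Pa, K = 1.340e-05.
Volumetric rate dV/dL = K·W/H, per unit distance: 1.340e-05 · 5.215 / 9.888e+09 = 7.067e-15 m³/m.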